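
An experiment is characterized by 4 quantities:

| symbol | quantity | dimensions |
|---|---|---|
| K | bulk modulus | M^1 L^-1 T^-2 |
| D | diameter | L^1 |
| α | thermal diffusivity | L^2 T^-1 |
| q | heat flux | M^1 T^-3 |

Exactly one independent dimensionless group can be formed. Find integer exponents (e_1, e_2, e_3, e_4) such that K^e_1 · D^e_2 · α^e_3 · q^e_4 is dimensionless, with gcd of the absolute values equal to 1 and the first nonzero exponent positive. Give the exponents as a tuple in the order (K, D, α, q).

M: e_1·(1) + e_2·(0) + e_3·(0) + e_4·(1) = 0
L: e_1·(-1) + e_2·(1) + e_3·(2) + e_4·(0) = 0
T: e_1·(-2) + e_2·(0) + e_3·(-1) + e_4·(-3) = 0
Solving this homogeneous linear system for the smallest-integer solution (first nonzero entry positive) gives (1, -1, 1, -1).

(1, -1, 1, -1)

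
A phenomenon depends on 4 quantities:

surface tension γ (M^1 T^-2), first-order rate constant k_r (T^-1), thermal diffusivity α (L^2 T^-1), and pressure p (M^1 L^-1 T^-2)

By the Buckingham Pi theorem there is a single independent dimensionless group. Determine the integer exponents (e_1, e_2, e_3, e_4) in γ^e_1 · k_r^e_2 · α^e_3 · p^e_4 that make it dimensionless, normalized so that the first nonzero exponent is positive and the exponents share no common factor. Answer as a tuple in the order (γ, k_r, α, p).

M: e_1·(1) + e_2·(0) + e_3·(0) + e_4·(1) = 0
L: e_1·(0) + e_2·(0) + e_3·(2) + e_4·(-1) = 0
T: e_1·(-2) + e_2·(-1) + e_3·(-1) + e_4·(-2) = 0
Solving this homogeneous linear system for the smallest-integer solution (first nonzero entry positive) gives (2, 1, -1, -2).

(2, 1, -1, -2)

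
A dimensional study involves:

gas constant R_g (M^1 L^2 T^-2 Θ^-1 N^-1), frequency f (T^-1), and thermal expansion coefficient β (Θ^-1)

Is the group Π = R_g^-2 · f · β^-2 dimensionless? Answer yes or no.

no

Sum the exponent of each base dimension across the product:
  M: −2·[R_g]_M + [f]_M − 2·[β]_M = −2·(1) + (0) − 2·(0) = -2
  L: −2·[R_g]_L + [f]_L − 2·[β]_L = −2·(2) + (0) − 2·(0) = -4
  T: −2·[R_g]_T + [f]_T − 2·[β]_T = −2·(-2) + (-1) − 2·(0) = 3
  Θ: −2·[R_g]_Θ + [f]_Θ − 2·[β]_Θ = −2·(-1) + (0) − 2·(-1) = 4
  N: −2·[R_g]_N + [f]_N − 2·[β]_N = −2·(-1) + (0) − 2·(0) = 2
Net dimensions [M⁻² L⁻⁴ T³ Θ⁴ N²] ≠ [1] — not dimensionless.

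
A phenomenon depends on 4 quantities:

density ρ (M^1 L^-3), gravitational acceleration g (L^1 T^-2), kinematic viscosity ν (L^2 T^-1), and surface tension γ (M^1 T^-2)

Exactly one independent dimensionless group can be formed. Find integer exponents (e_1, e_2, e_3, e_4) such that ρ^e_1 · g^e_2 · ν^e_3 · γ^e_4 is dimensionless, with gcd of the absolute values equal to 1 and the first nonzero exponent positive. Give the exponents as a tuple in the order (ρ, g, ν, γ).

(3, 1, 4, -3)

M: e_1·(1) + e_2·(0) + e_3·(0) + e_4·(1) = 0
L: e_1·(-3) + e_2·(1) + e_3·(2) + e_4·(0) = 0
T: e_1·(0) + e_2·(-2) + e_3·(-1) + e_4·(-2) = 0
Solving this homogeneous linear system for the smallest-integer solution (first nonzero entry positive) gives (3, 1, 4, -3).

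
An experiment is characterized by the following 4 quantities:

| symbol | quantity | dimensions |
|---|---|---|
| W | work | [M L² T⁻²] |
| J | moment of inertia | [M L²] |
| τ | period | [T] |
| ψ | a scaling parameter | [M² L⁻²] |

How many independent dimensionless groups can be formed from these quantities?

There are 4 variables and 3 base dimensions (M, L, T).
The dimension matrix has rank 3.
Independent dimensionless groups: 4 − 3 = 1.

1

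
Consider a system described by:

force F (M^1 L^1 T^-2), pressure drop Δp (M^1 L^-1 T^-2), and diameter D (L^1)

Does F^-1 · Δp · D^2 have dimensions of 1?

yes

Sum the exponent of each base dimension across the product:
  M: −[F]_M + [Δp]_M + 2·[D]_M = −(1) + (1) + 2·(0) = 0
  L: −[F]_L + [Δp]_L + 2·[D]_L = −(1) + (-1) + 2·(1) = 0
  T: −[F]_T + [Δp]_T + 2·[D]_T = −(-2) + (-2) + 2·(0) = 0
All base exponents vanish — dimensionless.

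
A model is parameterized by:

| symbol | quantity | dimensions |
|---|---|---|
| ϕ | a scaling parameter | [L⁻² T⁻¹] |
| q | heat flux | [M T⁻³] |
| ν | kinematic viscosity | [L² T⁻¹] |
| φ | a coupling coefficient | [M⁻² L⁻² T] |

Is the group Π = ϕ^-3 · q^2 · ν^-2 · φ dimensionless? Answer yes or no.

Sum the exponent of each base dimension across the product:
  M: −3·[ϕ]_M + 2·[q]_M − 2·[ν]_M + [φ]_M = −3·(0) + 2·(1) − 2·(0) + (-2) = 0
  L: −3·[ϕ]_L + 2·[q]_L − 2·[ν]_L + [φ]_L = −3·(-2) + 2·(0) − 2·(2) + (-2) = 0
  T: −3·[ϕ]_T + 2·[q]_T − 2·[ν]_T + [φ]_T = −3·(-1) + 2·(-3) − 2·(-1) + (1) = 0
All base exponents vanish — dimensionless.

yes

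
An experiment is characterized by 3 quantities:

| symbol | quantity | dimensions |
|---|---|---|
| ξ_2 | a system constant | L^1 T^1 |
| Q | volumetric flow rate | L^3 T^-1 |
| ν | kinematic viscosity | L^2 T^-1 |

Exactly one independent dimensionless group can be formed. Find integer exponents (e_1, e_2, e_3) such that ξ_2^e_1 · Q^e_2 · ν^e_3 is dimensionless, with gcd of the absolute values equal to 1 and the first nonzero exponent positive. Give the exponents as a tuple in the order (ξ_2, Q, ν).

(1, -3, 4)

L: e_1·(1) + e_2·(3) + e_3·(2) = 0
T: e_1·(1) + e_2·(-1) + e_3·(-1) = 0
Solving this homogeneous linear system for the smallest-integer solution (first nonzero entry positive) gives (1, -3, 4).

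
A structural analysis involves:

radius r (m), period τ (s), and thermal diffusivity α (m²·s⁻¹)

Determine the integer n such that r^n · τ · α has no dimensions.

-2

Balance the L exponent: (1)·n from r, plus (0) + (2) = 2 from the rest, must sum to zero.
n + 2 = 0, so n = -2.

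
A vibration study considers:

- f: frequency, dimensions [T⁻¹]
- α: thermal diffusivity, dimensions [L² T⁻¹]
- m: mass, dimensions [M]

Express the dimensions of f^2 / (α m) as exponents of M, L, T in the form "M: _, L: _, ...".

M: -1, L: -2, T: -1

Collect each base-dimension exponent across the product:
  M: 2·(0) − (0) − (1) = -1
  L: 2·(0) − (2) − (0) = -2
  T: 2·(-1) − (-1) − (0) = -1
So the dimensions are [M⁻¹ L⁻² T⁻¹].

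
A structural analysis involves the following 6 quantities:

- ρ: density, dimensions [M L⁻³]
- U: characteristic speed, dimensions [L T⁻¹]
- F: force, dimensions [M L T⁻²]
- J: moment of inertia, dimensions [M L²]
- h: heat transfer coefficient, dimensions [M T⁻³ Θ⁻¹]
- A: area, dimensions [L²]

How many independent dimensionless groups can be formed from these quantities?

2

There are 6 variables and 4 base dimensions (M, L, T, Θ).
The dimension matrix has rank 4.
Independent dimensionless groups: 6 − 4 = 2.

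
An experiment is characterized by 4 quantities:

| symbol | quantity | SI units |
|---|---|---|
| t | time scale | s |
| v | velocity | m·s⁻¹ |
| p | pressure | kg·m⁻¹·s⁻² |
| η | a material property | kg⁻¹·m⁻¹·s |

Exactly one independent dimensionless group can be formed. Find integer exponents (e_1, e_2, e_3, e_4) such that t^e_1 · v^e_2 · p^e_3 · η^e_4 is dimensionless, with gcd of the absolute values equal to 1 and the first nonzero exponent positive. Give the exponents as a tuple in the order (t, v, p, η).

M: e_1·(0) + e_2·(0) + e_3·(1) + e_4·(-1) = 0
L: e_1·(0) + e_2·(1) + e_3·(-1) + e_4·(-1) = 0
T: e_1·(1) + e_2·(-1) + e_3·(-2) + e_4·(1) = 0
Solving this homogeneous linear system for the smallest-integer solution (first nonzero entry positive) gives (3, 2, 1, 1).

(3, 2, 1, 1)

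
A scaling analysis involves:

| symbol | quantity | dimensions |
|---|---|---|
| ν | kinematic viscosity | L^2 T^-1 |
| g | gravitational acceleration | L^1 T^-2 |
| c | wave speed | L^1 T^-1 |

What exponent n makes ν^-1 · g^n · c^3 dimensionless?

Balance the L exponent: (1)·n from g, plus −(2) + 3·(1) = 1 from the rest, must sum to zero.
n + 1 = 0, so n = -1.

-1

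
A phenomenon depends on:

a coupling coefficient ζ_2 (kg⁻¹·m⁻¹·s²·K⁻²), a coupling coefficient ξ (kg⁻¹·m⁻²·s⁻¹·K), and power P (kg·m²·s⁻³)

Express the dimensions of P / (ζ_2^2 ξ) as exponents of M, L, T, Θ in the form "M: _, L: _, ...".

Collect each base-dimension exponent across the product:
  M: −2·(-1) − (-1) + (1) = 4
  L: −2·(-1) − (-2) + (2) = 6
  T: −2·(2) − (-1) + (-3) = -6
  Θ: −2·(-2) − (1) + (0) = 3
So the dimensions are [M⁴ L⁶ T⁻⁶ Θ³].

M: 4, L: 6, T: -6, Θ: 3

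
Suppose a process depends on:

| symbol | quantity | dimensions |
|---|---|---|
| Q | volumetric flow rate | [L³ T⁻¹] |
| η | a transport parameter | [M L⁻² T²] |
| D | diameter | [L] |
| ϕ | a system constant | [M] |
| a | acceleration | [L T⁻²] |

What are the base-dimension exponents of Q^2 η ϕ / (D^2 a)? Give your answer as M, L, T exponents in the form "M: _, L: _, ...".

Collect each base-dimension exponent across the product:
  M: 2·(0) + (1) − 2·(0) + (1) − (0) = 2
  L: 2·(3) + (-2) − 2·(1) + (0) − (1) = 1
  T: 2·(-1) + (2) − 2·(0) + (0) − (-2) = 2
So the dimensions are [M² L T²].

M: 2, L: 1, T: 2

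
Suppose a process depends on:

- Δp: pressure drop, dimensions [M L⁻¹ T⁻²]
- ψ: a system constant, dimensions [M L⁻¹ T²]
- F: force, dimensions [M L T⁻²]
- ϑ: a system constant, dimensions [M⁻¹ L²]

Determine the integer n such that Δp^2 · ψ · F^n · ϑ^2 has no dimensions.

-1

Balance the M exponent: (1)·n from F, plus 2·(1) + (1) + 2·(-1) = 1 from the rest, must sum to zero.
n + 1 = 0, so n = -1.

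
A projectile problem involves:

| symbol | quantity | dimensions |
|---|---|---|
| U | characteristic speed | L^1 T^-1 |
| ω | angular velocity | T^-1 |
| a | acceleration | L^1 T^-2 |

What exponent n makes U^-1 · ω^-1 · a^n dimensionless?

1

Balance the L exponent: (1)·n from a, plus −(1) − (0) = -1 from the rest, must sum to zero.
n − 1 = 0, so n = 1.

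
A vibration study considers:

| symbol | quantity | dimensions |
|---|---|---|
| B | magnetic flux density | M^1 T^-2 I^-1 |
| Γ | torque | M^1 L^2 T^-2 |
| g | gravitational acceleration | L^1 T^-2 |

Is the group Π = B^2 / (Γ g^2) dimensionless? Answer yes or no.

no

Sum the exponent of each base dimension across the product:
  M: 2·[B]_M − [Γ]_M − 2·[g]_M = 2·(1) − (1) − 2·(0) = 1
  L: 2·[B]_L − [Γ]_L − 2·[g]_L = 2·(0) − (2) − 2·(1) = -4
  T: 2·[B]_T − [Γ]_T − 2·[g]_T = 2·(-2) − (-2) − 2·(-2) = 2
  I: 2·[B]_I − [Γ]_I − 2·[g]_I = 2·(-1) − (0) − 2·(0) = -2
Net dimensions [M L⁻⁴ T² I⁻²] ≠ [1] — not dimensionless.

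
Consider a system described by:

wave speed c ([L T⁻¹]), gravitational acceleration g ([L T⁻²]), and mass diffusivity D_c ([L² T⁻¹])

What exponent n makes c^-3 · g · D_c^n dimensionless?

1

Balance the L exponent: (2)·n from D_c, plus −3·(1) + (1) = -2 from the rest, must sum to zero.
2n − 2 = 0, so n = 1.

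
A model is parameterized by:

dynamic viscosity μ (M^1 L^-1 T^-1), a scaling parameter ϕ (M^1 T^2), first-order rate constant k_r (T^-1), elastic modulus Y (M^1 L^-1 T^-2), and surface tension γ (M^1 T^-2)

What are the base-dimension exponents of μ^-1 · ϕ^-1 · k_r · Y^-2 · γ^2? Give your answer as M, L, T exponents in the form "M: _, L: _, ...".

Collect each base-dimension exponent across the product:
  M: −(1) − (1) + (0) − 2·(1) + 2·(1) = -2
  L: −(-1) − (0) + (0) − 2·(-1) + 2·(0) = 3
  T: −(-1) − (2) + (-1) − 2·(-2) + 2·(-2) = -2
So the dimensions are [M⁻² L³ T⁻²].

M: -2, L: 3, T: -2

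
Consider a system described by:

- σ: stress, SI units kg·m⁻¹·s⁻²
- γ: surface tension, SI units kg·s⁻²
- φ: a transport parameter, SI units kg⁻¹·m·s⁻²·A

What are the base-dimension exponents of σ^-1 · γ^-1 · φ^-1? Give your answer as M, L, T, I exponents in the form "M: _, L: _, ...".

M: -1, L: 0, T: 6, I: -1

Collect each base-dimension exponent across the product:
  M: −(1) − (1) − (-1) = -1
  L: −(-1) − (0) − (1) = 0
  T: −(-2) − (-2) − (-2) = 6
  I: −(0) − (0) − (1) = -1
So the dimensions are [M⁻¹ T⁶ I⁻¹].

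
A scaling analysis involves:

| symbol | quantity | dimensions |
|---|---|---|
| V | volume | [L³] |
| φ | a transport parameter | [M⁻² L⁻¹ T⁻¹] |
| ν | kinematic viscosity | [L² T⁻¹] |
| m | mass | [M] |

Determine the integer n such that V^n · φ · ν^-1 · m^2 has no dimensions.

Balance the L exponent: (3)·n from V, plus (-1) − (2) + 2·(0) = -3 from the rest, must sum to zero.
3n − 3 = 0, so n = 1.

1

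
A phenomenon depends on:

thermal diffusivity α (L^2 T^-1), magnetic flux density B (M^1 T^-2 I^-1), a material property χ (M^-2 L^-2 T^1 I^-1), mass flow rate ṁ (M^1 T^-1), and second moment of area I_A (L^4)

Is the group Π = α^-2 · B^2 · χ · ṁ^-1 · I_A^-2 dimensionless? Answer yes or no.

no

Sum the exponent of each base dimension across the product:
  M: −2·[α]_M + 2·[B]_M + [χ]_M − [ṁ]_M − 2·[I_A]_M = −2·(0) + 2·(1) + (-2) − (1) − 2·(0) = -1
  L: −2·[α]_L + 2·[B]_L + [χ]_L − [ṁ]_L − 2·[I_A]_L = −2·(2) + 2·(0) + (-2) − (0) − 2·(4) = -14
  T: −2·[α]_T + 2·[B]_T + [χ]_T − [ṁ]_T − 2·[I_A]_T = −2·(-1) + 2·(-2) + (1) − (-1) − 2·(0) = 0
  I: −2·[α]_I + 2·[B]_I + [χ]_I − [ṁ]_I − 2·[I_A]_I = −2·(0) + 2·(-1) + (-1) − (0) − 2·(0) = -3
Net dimensions [M⁻¹ L⁻¹⁴ I⁻³] ≠ [1] — not dimensionless.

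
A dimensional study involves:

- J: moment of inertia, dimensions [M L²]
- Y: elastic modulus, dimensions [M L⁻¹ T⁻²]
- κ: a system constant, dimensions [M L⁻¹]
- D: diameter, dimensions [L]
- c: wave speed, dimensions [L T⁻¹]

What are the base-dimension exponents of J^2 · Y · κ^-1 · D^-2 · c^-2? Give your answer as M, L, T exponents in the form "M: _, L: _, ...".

Collect each base-dimension exponent across the product:
  M: 2·(1) + (1) − (1) − 2·(0) − 2·(0) = 2
  L: 2·(2) + (-1) − (-1) − 2·(1) − 2·(1) = 0
  T: 2·(0) + (-2) − (0) − 2·(0) − 2·(-1) = 0
So the dimensions are [M²].

M: 2, L: 0, T: 0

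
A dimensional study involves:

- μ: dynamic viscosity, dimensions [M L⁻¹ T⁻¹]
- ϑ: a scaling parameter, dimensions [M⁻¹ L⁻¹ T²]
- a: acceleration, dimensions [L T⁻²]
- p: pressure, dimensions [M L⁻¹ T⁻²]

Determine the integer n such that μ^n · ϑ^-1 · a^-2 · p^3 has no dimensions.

Balance the M exponent: (1)·n from μ, plus −(-1) − 2·(0) + 3·(1) = 4 from the rest, must sum to zero.
n + 4 = 0, so n = -4.

-4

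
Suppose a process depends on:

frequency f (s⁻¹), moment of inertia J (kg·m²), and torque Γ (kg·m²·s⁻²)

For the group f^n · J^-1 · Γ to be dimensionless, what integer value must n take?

-2

Balance the T exponent: (-1)·n from f, plus −(0) + (-2) = -2 from the rest, must sum to zero.
−n − 2 = 0, so n = -2.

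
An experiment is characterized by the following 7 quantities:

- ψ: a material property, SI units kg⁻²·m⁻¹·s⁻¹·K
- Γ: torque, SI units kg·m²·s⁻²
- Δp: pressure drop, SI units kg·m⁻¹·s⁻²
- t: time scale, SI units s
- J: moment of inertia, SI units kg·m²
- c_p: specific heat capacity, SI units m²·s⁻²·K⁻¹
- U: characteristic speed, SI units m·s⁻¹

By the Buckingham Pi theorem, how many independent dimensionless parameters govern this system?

There are 7 variables and 4 base dimensions (M, L, T, Θ).
The dimension matrix has rank 4.
Independent dimensionless groups: 7 − 4 = 3.

3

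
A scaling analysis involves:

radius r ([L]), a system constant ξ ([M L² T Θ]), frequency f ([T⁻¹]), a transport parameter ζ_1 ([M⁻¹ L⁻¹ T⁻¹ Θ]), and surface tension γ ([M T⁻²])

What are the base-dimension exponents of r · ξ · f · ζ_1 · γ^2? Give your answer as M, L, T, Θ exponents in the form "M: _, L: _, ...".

M: 2, L: 2, T: -5, Θ: 2

Collect each base-dimension exponent across the product:
  M: (0) + (1) + (0) + (-1) + 2·(1) = 2
  L: (1) + (2) + (0) + (-1) + 2·(0) = 2
  T: (0) + (1) + (-1) + (-1) + 2·(-2) = -5
  Θ: (0) + (1) + (0) + (1) + 2·(0) = 2
So the dimensions are [M² L² T⁻⁵ Θ²].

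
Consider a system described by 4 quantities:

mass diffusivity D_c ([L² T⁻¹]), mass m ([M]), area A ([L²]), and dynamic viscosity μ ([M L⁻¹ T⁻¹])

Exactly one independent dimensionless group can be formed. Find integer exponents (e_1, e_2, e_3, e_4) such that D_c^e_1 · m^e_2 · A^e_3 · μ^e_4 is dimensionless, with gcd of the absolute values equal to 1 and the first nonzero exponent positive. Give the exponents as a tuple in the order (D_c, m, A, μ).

(2, 2, -3, -2)

M: e_1·(0) + e_2·(1) + e_3·(0) + e_4·(1) = 0
L: e_1·(2) + e_2·(0) + e_3·(2) + e_4·(-1) = 0
T: e_1·(-1) + e_2·(0) + e_3·(0) + e_4·(-1) = 0
Solving this homogeneous linear system for the smallest-integer solution (first nonzero entry positive) gives (2, 2, -3, -2).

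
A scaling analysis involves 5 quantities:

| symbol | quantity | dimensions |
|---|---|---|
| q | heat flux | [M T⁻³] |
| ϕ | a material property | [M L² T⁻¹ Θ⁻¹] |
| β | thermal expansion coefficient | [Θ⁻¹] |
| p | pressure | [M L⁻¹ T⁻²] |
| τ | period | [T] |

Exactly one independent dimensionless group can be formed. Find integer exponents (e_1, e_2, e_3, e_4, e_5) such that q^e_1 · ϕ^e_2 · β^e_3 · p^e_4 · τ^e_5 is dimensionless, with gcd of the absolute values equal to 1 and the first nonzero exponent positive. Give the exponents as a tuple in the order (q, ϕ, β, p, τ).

M: e_1·(1) + e_2·(1) + e_3·(0) + e_4·(1) + e_5·(0) = 0
L: e_1·(0) + e_2·(2) + e_3·(0) + e_4·(-1) + e_5·(0) = 0
T: e_1·(-3) + e_2·(-1) + e_3·(0) + e_4·(-2) + e_5·(1) = 0
Θ: e_1·(0) + e_2·(-1) + e_3·(-1) + e_4·(0) + e_5·(0) = 0
Solving this homogeneous linear system for the smallest-integer solution (first nonzero entry positive) gives (3, -1, 1, -2, 4).

(3, -1, 1, -2, 4)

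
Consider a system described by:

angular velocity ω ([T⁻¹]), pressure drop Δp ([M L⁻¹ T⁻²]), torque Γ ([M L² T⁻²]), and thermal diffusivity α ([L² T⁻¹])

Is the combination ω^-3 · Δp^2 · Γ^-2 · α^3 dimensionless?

Sum the exponent of each base dimension across the product:
  M: −3·[ω]_M + 2·[Δp]_M − 2·[Γ]_M + 3·[α]_M = −3·(0) + 2·(1) − 2·(1) + 3·(0) = 0
  L: −3·[ω]_L + 2·[Δp]_L − 2·[Γ]_L + 3·[α]_L = −3·(0) + 2·(-1) − 2·(2) + 3·(2) = 0
  T: −3·[ω]_T + 2·[Δp]_T − 2·[Γ]_T + 3·[α]_T = −3·(-1) + 2·(-2) − 2·(-2) + 3·(-1) = 0
All base exponents vanish — dimensionless.

yes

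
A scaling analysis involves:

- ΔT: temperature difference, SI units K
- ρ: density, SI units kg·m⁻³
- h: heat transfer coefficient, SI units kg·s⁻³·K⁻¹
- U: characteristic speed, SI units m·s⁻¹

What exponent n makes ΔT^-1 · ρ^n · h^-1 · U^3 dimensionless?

Balance the M exponent: (1)·n from ρ, plus −(0) − (1) + 3·(0) = -1 from the rest, must sum to zero.
n − 1 = 0, so n = 1.

1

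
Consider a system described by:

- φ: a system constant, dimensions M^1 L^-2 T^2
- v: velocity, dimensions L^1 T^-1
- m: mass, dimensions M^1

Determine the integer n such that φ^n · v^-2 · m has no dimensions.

-1

Balance the M exponent: (1)·n from φ, plus −2·(0) + (1) = 1 from the rest, must sum to zero.
n + 1 = 0, so n = -1.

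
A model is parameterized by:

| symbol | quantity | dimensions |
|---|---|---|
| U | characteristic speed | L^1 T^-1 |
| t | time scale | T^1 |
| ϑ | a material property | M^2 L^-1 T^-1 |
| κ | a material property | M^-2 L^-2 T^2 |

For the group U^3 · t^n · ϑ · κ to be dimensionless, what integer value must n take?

Balance the T exponent: (1)·n from t, plus 3·(-1) + (-1) + (2) = -2 from the rest, must sum to zero.
n − 2 = 0, so n = 2.

2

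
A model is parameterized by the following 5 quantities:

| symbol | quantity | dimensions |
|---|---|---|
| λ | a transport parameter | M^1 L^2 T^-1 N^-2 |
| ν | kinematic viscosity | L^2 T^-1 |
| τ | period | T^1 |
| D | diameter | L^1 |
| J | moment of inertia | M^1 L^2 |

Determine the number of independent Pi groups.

There are 5 variables and 4 base dimensions (M, L, T, N).
The dimension matrix has rank 4.
Independent dimensionless groups: 5 − 4 = 1.

1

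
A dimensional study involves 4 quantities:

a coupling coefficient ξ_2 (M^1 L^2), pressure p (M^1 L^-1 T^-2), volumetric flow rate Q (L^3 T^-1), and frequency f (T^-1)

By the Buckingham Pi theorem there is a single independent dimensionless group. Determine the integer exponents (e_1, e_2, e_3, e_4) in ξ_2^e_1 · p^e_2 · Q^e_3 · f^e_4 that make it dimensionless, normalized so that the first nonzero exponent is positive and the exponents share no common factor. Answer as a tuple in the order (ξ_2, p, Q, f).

(1, -1, -1, 3)

M: e_1·(1) + e_2·(1) + e_3·(0) + e_4·(0) = 0
L: e_1·(2) + e_2·(-1) + e_3·(3) + e_4·(0) = 0
T: e_1·(0) + e_2·(-2) + e_3·(-1) + e_4·(-1) = 0
Solving this homogeneous linear system for the smallest-integer solution (first nonzero entry positive) gives (1, -1, -1, 3).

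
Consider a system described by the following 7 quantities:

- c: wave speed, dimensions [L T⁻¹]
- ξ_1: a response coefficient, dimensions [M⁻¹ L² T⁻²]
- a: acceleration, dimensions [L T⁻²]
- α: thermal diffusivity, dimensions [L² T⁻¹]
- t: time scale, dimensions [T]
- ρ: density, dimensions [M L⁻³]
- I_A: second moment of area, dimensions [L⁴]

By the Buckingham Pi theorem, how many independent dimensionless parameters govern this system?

There are 7 variables and 3 base dimensions (M, L, T).
The dimension matrix has rank 3.
Independent dimensionless groups: 7 − 3 = 4.

4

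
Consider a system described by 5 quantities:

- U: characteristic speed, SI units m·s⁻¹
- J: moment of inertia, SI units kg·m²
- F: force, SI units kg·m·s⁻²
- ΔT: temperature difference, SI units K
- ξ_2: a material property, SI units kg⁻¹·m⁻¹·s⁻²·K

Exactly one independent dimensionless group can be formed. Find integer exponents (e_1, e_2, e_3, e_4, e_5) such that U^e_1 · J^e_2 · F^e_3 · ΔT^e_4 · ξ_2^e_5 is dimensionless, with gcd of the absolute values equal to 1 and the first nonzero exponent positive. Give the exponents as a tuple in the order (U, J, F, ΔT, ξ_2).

M: e_1·(0) + e_2·(1) + e_3·(1) + e_4·(0) + e_5·(-1) = 0
L: e_1·(1) + e_2·(2) + e_3·(1) + e_4·(0) + e_5·(-1) = 0
T: e_1·(-1) + e_2·(0) + e_3·(-2) + e_4·(0) + e_5·(-2) = 0
Θ: e_1·(0) + e_2·(0) + e_3·(0) + e_4·(1) + e_5·(1) = 0
Solving this homogeneous linear system for the smallest-integer solution (first nonzero entry positive) gives (4, -4, 1, 3, -3).

(4, -4, 1, 3, -3)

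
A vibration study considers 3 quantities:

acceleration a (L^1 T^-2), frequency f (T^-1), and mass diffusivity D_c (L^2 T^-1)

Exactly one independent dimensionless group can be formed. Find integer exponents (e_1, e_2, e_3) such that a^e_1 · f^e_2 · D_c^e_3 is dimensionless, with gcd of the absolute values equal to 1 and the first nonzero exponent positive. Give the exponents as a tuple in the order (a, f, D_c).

(2, -3, -1)

L: e_1·(1) + e_2·(0) + e_3·(2) = 0
T: e_1·(-2) + e_2·(-1) + e_3·(-1) = 0
Solving this homogeneous linear system for the smallest-integer solution (first nonzero entry positive) gives (2, -3, -1).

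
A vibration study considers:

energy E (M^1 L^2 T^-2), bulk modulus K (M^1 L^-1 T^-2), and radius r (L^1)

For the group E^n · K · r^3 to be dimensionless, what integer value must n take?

Balance the M exponent: (1)·n from E, plus (1) + 3·(0) = 1 from the rest, must sum to zero.
n + 1 = 0, so n = -1.

-1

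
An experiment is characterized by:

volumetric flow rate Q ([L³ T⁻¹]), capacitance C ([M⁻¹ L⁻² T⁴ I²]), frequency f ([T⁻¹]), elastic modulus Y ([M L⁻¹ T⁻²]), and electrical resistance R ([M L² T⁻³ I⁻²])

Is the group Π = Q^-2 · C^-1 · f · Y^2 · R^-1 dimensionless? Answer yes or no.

no

Sum the exponent of each base dimension across the product:
  M: −2·[Q]_M − [C]_M + [f]_M + 2·[Y]_M − [R]_M = −2·(0) − (-1) + (0) + 2·(1) − (1) = 2
  L: −2·[Q]_L − [C]_L + [f]_L + 2·[Y]_L − [R]_L = −2·(3) − (-2) + (0) + 2·(-1) − (2) = -8
  T: −2·[Q]_T − [C]_T + [f]_T + 2·[Y]_T − [R]_T = −2·(-1) − (4) + (-1) + 2·(-2) − (-3) = -4
  I: −2·[Q]_I − [C]_I + [f]_I + 2·[Y]_I − [R]_I = −2·(0) − (2) + (0) + 2·(0) − (-2) = 0
Net dimensions [M² L⁻⁸ T⁻⁴] ≠ [1] — not dimensionless.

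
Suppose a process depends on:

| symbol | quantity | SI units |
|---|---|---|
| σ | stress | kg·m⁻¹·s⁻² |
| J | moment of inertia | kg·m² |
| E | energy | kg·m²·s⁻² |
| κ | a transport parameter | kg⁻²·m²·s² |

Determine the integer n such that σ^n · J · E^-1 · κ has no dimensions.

2

Balance the M exponent: (1)·n from σ, plus (1) − (1) + (-2) = -2 from the rest, must sum to zero.
n − 2 = 0, so n = 2.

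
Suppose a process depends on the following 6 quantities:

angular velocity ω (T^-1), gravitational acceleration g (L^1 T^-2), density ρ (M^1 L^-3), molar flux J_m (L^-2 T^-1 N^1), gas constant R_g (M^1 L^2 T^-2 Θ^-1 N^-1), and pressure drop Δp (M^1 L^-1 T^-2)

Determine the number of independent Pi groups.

There are 6 variables and 5 base dimensions (M, L, T, Θ, N).
The dimension matrix has rank 5.
Independent dimensionless groups: 6 − 5 = 1.

1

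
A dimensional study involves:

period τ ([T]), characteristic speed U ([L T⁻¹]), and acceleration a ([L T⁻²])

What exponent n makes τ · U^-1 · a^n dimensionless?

Balance the L exponent: (1)·n from a, plus (0) − (1) = -1 from the rest, must sum to zero.
n − 1 = 0, so n = 1.

1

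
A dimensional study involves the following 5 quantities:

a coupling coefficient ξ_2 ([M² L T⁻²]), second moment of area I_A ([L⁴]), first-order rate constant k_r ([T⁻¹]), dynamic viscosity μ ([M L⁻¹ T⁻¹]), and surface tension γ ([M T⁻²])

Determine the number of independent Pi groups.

2

There are 5 variables and 3 base dimensions (M, L, T).
The dimension matrix has rank 3.
Independent dimensionless groups: 5 − 3 = 2.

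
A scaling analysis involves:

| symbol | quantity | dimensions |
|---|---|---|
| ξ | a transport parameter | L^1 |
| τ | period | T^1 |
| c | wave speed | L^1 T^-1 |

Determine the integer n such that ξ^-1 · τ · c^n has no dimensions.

Balance the L exponent: (1)·n from c, plus −(1) + (0) = -1 from the rest, must sum to zero.
n − 1 = 0, so n = 1.

1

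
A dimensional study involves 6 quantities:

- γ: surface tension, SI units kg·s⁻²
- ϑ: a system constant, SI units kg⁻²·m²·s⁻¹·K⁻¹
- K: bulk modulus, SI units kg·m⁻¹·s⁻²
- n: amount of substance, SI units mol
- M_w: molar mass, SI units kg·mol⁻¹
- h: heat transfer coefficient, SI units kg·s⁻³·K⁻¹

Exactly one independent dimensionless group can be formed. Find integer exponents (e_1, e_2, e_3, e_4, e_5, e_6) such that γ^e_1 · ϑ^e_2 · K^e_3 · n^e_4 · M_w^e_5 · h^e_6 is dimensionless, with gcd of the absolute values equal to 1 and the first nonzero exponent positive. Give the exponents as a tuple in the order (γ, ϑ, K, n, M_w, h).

M: e_1·(1) + e_2·(-2) + e_3·(1) + e_4·(0) + e_5·(1) + e_6·(1) = 0
L: e_1·(0) + e_2·(2) + e_3·(-1) + e_4·(0) + e_5·(0) + e_6·(0) = 0
T: e_1·(-2) + e_2·(-1) + e_3·(-2) + e_4·(0) + e_5·(0) + e_6·(-3) = 0
Θ: e_1·(0) + e_2·(-1) + e_3·(0) + e_4·(0) + e_5·(0) + e_6·(-1) = 0
N: e_1·(0) + e_2·(0) + e_3·(0) + e_4·(1) + e_5·(-1) + e_6·(0) = 0
Solving this homogeneous linear system for the smallest-integer solution (first nonzero entry positive) gives (1, -1, -2, -2, -2, 1).

(1, -1, -2, -2, -2, 1)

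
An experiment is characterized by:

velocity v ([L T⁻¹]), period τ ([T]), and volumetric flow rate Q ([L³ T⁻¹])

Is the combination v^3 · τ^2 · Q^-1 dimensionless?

Sum the exponent of each base dimension across the product:
  M: 3·[v]_M + 2·[τ]_M − [Q]_M = 3·(0) + 2·(0) − (0) = 0
  L: 3·[v]_L + 2·[τ]_L − [Q]_L = 3·(1) + 2·(0) − (3) = 0
  T: 3·[v]_T + 2·[τ]_T − [Q]_T = 3·(-1) + 2·(1) − (-1) = 0
All base exponents vanish — dimensionless.

yes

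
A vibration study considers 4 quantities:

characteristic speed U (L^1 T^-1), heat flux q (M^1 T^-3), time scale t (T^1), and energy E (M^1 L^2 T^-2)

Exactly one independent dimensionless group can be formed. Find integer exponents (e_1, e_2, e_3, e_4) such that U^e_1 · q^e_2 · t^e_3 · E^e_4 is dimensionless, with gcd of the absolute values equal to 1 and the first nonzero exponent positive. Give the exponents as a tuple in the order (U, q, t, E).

(2, 1, 3, -1)

M: e_1·(0) + e_2·(1) + e_3·(0) + e_4·(1) = 0
L: e_1·(1) + e_2·(0) + e_3·(0) + e_4·(2) = 0
T: e_1·(-1) + e_2·(-3) + e_3·(1) + e_4·(-2) = 0
Solving this homogeneous linear system for the smallest-integer solution (first nonzero entry positive) gives (2, 1, 3, -1).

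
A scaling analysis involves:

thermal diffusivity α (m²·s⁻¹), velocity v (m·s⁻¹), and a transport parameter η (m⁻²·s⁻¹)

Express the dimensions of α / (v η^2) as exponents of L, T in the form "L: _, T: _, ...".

L: 5, T: 2

Collect each base-dimension exponent across the product:
  L: (2) − (1) − 2·(-2) = 5
  T: (-1) − (-1) − 2·(-1) = 2
So the dimensions are [L⁵ T²].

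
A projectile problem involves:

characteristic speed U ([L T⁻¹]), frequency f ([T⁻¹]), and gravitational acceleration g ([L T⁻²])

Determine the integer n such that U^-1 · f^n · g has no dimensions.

-1

Balance the T exponent: (-1)·n from f, plus −(-1) + (-2) = -1 from the rest, must sum to zero.
−n − 1 = 0, so n = -1.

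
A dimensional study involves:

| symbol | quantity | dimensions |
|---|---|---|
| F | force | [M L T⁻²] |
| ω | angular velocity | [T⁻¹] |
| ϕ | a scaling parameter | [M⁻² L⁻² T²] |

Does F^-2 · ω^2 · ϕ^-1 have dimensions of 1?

Sum the exponent of each base dimension across the product:
  M: −2·[F]_M + 2·[ω]_M − [ϕ]_M = −2·(1) + 2·(0) − (-2) = 0
  L: −2·[F]_L + 2·[ω]_L − [ϕ]_L = −2·(1) + 2·(0) − (-2) = 0
  T: −2·[F]_T + 2·[ω]_T − [ϕ]_T = −2·(-2) + 2·(-1) − (2) = 0
All base exponents vanish — dimensionless.

yes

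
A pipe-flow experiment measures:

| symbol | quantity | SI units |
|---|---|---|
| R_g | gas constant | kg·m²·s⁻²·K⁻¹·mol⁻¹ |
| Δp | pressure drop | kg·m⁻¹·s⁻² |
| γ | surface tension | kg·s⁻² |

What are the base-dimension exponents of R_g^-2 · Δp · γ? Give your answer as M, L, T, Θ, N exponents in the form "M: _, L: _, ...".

Collect each base-dimension exponent across the product:
  M: −2·(1) + (1) + (1) = 0
  L: −2·(2) + (-1) + (0) = -5
  T: −2·(-2) + (-2) + (-2) = 0
  Θ: −2·(-1) + (0) + (0) = 2
  N: −2·(-1) + (0) + (0) = 2
So the dimensions are [L⁻⁵ Θ² N²].

M: 0, L: -5, T: 0, Θ: 2, N: 2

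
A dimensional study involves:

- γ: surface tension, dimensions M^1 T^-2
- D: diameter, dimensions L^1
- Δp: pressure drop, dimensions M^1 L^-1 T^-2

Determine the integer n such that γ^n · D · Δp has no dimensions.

-1

Balance the M exponent: (1)·n from γ, plus (0) + (1) = 1 from the rest, must sum to zero.
n + 1 = 0, so n = -1.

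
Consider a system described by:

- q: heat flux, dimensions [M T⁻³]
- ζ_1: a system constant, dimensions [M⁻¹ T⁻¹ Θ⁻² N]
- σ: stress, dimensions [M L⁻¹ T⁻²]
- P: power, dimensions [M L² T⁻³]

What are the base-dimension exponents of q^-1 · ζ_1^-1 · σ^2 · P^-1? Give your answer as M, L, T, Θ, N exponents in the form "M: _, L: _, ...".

M: 1, L: -4, T: 3, Θ: 2, N: -1

Collect each base-dimension exponent across the product:
  M: −(1) − (-1) + 2·(1) − (1) = 1
  L: −(0) − (0) + 2·(-1) − (2) = -4
  T: −(-3) − (-1) + 2·(-2) − (-3) = 3
  Θ: −(0) − (-2) + 2·(0) − (0) = 2
  N: −(0) − (1) + 2·(0) − (0) = -1
So the dimensions are [M L⁻⁴ T³ Θ² N⁻¹].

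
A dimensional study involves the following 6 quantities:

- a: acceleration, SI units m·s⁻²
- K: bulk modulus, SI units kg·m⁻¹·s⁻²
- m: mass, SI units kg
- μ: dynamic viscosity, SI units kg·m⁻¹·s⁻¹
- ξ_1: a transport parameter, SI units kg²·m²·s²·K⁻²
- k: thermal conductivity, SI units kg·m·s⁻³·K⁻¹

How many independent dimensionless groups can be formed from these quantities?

2

There are 6 variables and 4 base dimensions (M, L, T, Θ).
The dimension matrix has rank 4.
Independent dimensionless groups: 6 − 4 = 2.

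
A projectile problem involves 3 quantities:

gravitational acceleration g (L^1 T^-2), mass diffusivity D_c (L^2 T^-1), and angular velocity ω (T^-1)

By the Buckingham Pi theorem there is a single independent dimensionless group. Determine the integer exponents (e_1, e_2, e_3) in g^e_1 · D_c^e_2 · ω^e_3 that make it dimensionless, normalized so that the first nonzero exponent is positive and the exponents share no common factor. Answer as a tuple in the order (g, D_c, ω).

L: e_1·(1) + e_2·(2) + e_3·(0) = 0
T: e_1·(-2) + e_2·(-1) + e_3·(-1) = 0
Solving this homogeneous linear system for the smallest-integer solution (first nonzero entry positive) gives (2, -1, -3).

(2, -1, -3)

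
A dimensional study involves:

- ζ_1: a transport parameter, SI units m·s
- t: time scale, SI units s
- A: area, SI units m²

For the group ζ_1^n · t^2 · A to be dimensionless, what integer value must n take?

-2

Balance the L exponent: (1)·n from ζ_1, plus 2·(0) + (2) = 2 from the rest, must sum to zero.
n + 2 = 0, so n = -2.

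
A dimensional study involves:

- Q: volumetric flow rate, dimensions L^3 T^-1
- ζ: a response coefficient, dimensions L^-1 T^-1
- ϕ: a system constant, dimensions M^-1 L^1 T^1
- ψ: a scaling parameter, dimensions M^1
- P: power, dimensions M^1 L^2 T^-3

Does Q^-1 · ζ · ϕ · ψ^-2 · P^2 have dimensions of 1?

Sum the exponent of each base dimension across the product:
  M: −[Q]_M + [ζ]_M + [ϕ]_M − 2·[ψ]_M + 2·[P]_M = −(0) + (0) + (-1) − 2·(1) + 2·(1) = -1
  L: −[Q]_L + [ζ]_L + [ϕ]_L − 2·[ψ]_L + 2·[P]_L = −(3) + (-1) + (1) − 2·(0) + 2·(2) = 1
  T: −[Q]_T + [ζ]_T + [ϕ]_T − 2·[ψ]_T + 2·[P]_T = −(-1) + (-1) + (1) − 2·(0) + 2·(-3) = -5
Net dimensions [M⁻¹ L T⁻⁵] ≠ [1] — not dimensionless.

no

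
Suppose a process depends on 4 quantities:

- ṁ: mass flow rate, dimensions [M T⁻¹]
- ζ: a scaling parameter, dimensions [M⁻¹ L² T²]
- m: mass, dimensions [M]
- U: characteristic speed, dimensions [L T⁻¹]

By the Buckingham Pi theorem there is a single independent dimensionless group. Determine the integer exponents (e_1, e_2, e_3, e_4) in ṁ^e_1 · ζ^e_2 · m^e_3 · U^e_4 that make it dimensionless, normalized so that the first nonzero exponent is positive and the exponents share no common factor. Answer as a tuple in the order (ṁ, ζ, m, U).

(4, 1, -3, -2)

M: e_1·(1) + e_2·(-1) + e_3·(1) + e_4·(0) = 0
L: e_1·(0) + e_2·(2) + e_3·(0) + e_4·(1) = 0
T: e_1·(-1) + e_2·(2) + e_3·(0) + e_4·(-1) = 0
Solving this homogeneous linear system for the smallest-integer solution (first nonzero entry positive) gives (4, 1, -3, -2).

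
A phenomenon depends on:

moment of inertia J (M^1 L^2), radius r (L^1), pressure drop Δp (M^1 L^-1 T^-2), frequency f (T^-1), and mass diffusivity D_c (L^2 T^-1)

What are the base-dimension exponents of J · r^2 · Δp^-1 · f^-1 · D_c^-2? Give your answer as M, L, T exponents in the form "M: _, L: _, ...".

M: 0, L: 1, T: 5

Collect each base-dimension exponent across the product:
  M: (1) + 2·(0) − (1) − (0) − 2·(0) = 0
  L: (2) + 2·(1) − (-1) − (0) − 2·(2) = 1
  T: (0) + 2·(0) − (-2) − (-1) − 2·(-1) = 5
So the dimensions are [L T⁵].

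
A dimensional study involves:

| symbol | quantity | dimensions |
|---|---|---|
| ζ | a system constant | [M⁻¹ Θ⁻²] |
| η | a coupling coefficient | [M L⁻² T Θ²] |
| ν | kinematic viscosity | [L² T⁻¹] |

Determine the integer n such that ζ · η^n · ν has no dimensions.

1

Balance the M exponent: (1)·n from η, plus (-1) + (0) = -1 from the rest, must sum to zero.
n − 1 = 0, so n = 1.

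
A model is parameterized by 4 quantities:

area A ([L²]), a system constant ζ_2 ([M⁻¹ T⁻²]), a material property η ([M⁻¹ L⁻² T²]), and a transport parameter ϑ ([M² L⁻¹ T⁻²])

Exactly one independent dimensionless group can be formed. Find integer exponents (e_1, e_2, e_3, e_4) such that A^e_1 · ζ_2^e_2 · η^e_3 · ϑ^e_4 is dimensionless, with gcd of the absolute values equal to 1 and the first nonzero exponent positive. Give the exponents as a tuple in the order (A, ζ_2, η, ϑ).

(4, 1, 3, 2)

M: e_1·(0) + e_2·(-1) + e_3·(-1) + e_4·(2) = 0
L: e_1·(2) + e_2·(0) + e_3·(-2) + e_4·(-1) = 0
T: e_1·(0) + e_2·(-2) + e_3·(2) + e_4·(-2) = 0
Solving this homogeneous linear system for the smallest-integer solution (first nonzero entry positive) gives (4, 1, 3, 2).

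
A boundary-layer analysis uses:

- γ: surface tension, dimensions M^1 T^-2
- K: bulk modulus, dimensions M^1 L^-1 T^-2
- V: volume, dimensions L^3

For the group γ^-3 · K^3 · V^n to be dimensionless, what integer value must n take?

Balance the L exponent: (3)·n from V, plus −3·(0) + 3·(-1) = -3 from the rest, must sum to zero.
3n − 3 = 0, so n = 1.

1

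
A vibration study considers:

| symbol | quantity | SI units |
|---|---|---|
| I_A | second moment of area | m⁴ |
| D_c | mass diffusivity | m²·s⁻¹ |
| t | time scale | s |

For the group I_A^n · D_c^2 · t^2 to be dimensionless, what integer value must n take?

-1

Balance the L exponent: (4)·n from I_A, plus 2·(2) + 2·(0) = 4 from the rest, must sum to zero.
4n + 4 = 0, so n = -1.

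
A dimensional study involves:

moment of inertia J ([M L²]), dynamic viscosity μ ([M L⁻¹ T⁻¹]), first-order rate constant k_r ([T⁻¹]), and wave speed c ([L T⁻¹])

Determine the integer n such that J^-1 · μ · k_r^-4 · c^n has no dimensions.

3

Balance the L exponent: (1)·n from c, plus −(2) + (-1) − 4·(0) = -3 from the rest, must sum to zero.
n − 3 = 0, so n = 3.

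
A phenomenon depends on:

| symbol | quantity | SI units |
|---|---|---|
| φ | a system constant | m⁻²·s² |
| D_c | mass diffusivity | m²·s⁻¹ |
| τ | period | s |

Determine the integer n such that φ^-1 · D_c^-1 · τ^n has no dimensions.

1

Balance the T exponent: (1)·n from τ, plus −(2) − (-1) = -1 from the rest, must sum to zero.
n − 1 = 0, so n = 1.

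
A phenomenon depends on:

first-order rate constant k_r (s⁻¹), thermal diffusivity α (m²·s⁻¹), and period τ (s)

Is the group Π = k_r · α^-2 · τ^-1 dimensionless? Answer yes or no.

no

Sum the exponent of each base dimension across the product:
  L: [k_r]_L − 2·[α]_L − [τ]_L = (0) − 2·(2) − (0) = -4
  T: [k_r]_T − 2·[α]_T − [τ]_T = (-1) − 2·(-1) − (1) = 0
Net dimensions [L⁻⁴] ≠ [1] — not dimensionless.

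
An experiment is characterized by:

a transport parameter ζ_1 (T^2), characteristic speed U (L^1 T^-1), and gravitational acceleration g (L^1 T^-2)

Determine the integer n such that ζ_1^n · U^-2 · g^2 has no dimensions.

Balance the T exponent: (2)·n from ζ_1, plus −2·(-1) + 2·(-2) = -2 from the rest, must sum to zero.
2n − 2 = 0, so n = 1.

1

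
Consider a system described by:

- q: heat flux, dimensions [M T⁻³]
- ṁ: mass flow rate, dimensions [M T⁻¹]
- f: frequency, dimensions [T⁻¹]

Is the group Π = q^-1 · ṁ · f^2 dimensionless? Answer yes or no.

yes

Sum the exponent of each base dimension across the product:
  M: −[q]_M + [ṁ]_M + 2·[f]_M = −(1) + (1) + 2·(0) = 0
  L: −[q]_L + [ṁ]_L + 2·[f]_L = −(0) + (0) + 2·(0) = 0
  T: −[q]_T + [ṁ]_T + 2·[f]_T = −(-3) + (-1) + 2·(-1) = 0
All base exponents vanish — dimensionless.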